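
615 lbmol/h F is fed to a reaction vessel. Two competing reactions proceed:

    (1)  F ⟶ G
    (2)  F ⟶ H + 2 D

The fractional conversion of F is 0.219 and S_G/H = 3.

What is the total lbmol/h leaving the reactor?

Conversion of F: F consumed = 0.219 × 615 = 134.7 lbmol/h = 1ξ₁ + 1ξ₂.
Selectivity: 1ξ₁ / (1ξ₂) = 3 → ξ₁ = 3 ξ₂.
Substitute: (1·3 + 1) ξ₂ = 134.7 → ξ₂ = 33.67 lbmol/h, ξ₁ = 101 lbmol/h.
Outlet amounts (n = n₀ + Σ ν·ξ):
  F: 615 − 1(101) − 1(33.67) = 480.3
  G: 0 + 1(101) = 101
  H: 0 + 1(33.67) = 33.67
  D: 0 + 2(33.67) = 67.34
Total out = 480.3 + 101 + 33.67 + 67.34 = 682.3 lbmol/h.

682 lbmol/h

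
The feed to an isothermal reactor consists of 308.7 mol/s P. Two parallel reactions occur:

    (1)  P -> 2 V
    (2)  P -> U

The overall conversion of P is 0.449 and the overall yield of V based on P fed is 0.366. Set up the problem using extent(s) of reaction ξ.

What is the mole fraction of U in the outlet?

Yield of V: 2ξ₁ / 308.7 = 0.366 → ξ₁ = 56.49 mol/s.
Conversion of P: 1ξ₁ + 1ξ₂ = 0.449 × 308.7 = 138.6 → ξ₂ = 82.11 mol/s.
Outlet amounts (n = n₀ + Σ ν·ξ):
  P: 308.7 − 1(56.49) − 1(82.11) = 170.1
  V: 0 + 2(56.49) = 113
  U: 0 + 1(82.11) = 82.11
Total out = 365.2 mol/s; y_U = 82.11 / 365.2 = 0.2249.

0.225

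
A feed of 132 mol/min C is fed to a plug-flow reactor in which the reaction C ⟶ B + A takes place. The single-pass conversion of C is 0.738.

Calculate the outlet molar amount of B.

C reacted = 0.738 × 132 = 97.42 mol/min; ν_C = −1, so ξ = 97.42/1 = 97.42 mol/min.
Outlet amounts (n = n₀ + ν ξ):
  C: 132 − 1(97.42) = 34.58
  B: 0 + 1(97.42) = 97.42
  A: 0 + 1(97.42) = 97.42

97.4 mol/min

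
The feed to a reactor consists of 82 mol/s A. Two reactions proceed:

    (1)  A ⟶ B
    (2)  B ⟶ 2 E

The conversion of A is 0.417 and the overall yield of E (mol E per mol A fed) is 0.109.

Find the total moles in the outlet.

86.5 mol/s

Conversion of A: A consumed = 1ξ₁ = 0.417 × 82 → ξ₁ = 34.19 mol/s.
Yield of E: 2ξ₂ / 82 = 0.109 → ξ₂ = 4.469 mol/s.
Outlet amounts (n = n₀ + Σ ν·ξ):
  A: 82 − 1(34.19) = 47.81
  B: 0 + 1(34.19) − 1(4.469) = 29.72
  E: 0 + 2(4.469) = 8.938
Total out = 47.81 + 29.72 + 8.938 = 86.47 mol/s.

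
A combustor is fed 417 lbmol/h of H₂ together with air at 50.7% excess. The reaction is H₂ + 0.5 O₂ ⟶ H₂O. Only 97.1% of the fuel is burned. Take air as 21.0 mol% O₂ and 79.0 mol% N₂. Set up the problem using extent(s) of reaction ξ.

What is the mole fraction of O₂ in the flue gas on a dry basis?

Stoichiometric O₂ = 0.5 × 417 = 208.5 lbmol/h; O₂ fed = 208.5 × 1.507 = 314.2 lbmol/h.
N₂ fed = 314.2 × 79/21 = 1182 lbmol/h.
Fuel reacted = 0.971 × 417 → ξ = 404.9 lbmol/h.
Outlet (n = n₀ + ν ξ):
  H₂: 417 − 1(404.9) = 12.09
  O₂: 314.2 − 0.5(404.9) = 111.8
  N₂: 1182 (inert)
  H₂O: 0 + 1(404.9) = 404.9
Dry total = 1306 lbmol/h; y_O₂ (dry) = 111.8 / 1306 = 0.08558.

0.0856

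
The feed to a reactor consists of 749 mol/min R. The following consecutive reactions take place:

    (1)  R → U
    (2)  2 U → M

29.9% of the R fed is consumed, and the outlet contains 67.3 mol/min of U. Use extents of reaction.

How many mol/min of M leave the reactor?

Conversion of R: R consumed = 1ξ₁ = 0.299 × 749 → ξ₁ = 224 mol/min.
U balance: n_U = 0 + 1ξ₁ − 2ξ₂ = 67.3 → ξ₂ = (1·224 − 67.3)/2 = 78.33 mol/min.
Outlet amounts (n = n₀ + Σ ν·ξ):
  R: 749 − 1(224) = 525
  U: 0 + 1(224) − 2(78.33) = 67.3
  M: 0 + 1(78.33) = 78.33

78.3 mol/min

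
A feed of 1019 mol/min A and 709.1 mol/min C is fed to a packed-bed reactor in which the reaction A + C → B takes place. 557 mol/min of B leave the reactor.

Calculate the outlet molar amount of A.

462 mol/min

For B: n = n₀ + 1ξ → 557 = 0 + 1ξ, giving ξ = 557 mol/min.
Outlet amounts (n = n₀ + ν ξ):
  A: 1019 − 1(557) = 462
  C: 709.1 − 1(557) = 152.1
  B: 0 + 1(557) = 557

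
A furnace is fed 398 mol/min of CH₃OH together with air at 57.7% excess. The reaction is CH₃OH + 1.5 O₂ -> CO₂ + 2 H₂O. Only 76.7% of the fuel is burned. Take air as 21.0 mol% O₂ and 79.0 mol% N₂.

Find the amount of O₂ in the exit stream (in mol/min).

Stoichiometric O₂ = 1.5 × 398 = 597 mol/min; O₂ fed = 597 × 1.577 = 941.5 mol/min.
N₂ fed = 941.5 × 79/21 = 3542 mol/min.
Fuel reacted = 0.767 × 398 → ξ = 305.3 mol/min.
Outlet (n = n₀ + ν ξ):
  CH₃OH: 398 − 1(305.3) = 92.73
  O₂: 941.5 − 1.5(305.3) = 483.6
  N₂: 3542 (inert)
  CO₂: 0 + 1(305.3) = 305.3
  H₂O: 0 + 2(305.3) = 610.5

484 mol/min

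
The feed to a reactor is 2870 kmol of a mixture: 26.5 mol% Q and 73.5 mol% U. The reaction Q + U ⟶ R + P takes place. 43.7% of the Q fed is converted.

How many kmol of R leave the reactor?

332 kmol

Q reacted = 0.437 × 760.5 = 332.4 kmol; ν_Q = −1, so ξ = 332.4/1 = 332.4 kmol.
Outlet amounts (n = n₀ + ν ξ):
  Q: 760.5 − 1(332.4) = 428.2
  U: 2109 − 1(332.4) = 1777
  R: 0 + 1(332.4) = 332.4
  P: 0 + 1(332.4) = 332.4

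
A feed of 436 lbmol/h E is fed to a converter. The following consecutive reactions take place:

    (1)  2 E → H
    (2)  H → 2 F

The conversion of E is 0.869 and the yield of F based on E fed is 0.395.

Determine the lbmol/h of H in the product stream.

103 lbmol/h

Conversion of E: E consumed = 2ξ₁ = 0.869 × 436 → ξ₁ = 189.4 lbmol/h.
Yield of F: 2ξ₂ / 436 = 0.395 → ξ₂ = 86.11 lbmol/h.
Outlet amounts (n = n₀ + Σ ν·ξ):
  E: 436 − 2(189.4) = 57.12
  H: 0 + 1(189.4) − 1(86.11) = 103.3
  F: 0 + 2(86.11) = 172.2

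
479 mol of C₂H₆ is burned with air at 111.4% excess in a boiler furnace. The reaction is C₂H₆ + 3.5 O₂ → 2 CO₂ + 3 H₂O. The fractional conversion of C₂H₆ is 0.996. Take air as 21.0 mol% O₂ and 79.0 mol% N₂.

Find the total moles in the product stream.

17600 mol

Stoichiometric O₂ = 3.5 × 479 = 1676 mol; O₂ fed = 1676 × 2.114 = 3544 mol.
N₂ fed = 3544 × 79/21 = 13330 mol.
Fuel reacted = 0.996 × 479 → ξ = 477.1 mol.
Outlet (n = n₀ + ν ξ):
  C₂H₆: 479 − 1(477.1) = 1.916
  O₂: 3544 − 3.5(477.1) = 1874
  N₂: 13330 (inert)
  CO₂: 0 + 2(477.1) = 954.2
  H₂O: 0 + 3(477.1) = 1431
Total out = 1.916 + 1874 + 13330 + 954.2 + 1431 = 17590 mol.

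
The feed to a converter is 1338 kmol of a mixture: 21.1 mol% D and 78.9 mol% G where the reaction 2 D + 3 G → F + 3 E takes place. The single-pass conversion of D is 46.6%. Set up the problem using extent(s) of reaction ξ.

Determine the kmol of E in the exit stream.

197 kmol

D reacted = 0.466 × 282.3 = 131.6 kmol; ν_D = −2, so ξ = 131.6/2 = 65.78 kmol.
Outlet amounts (n = n₀ + ν ξ):
  D: 282.3 − 2(65.78) = 150.8
  G: 1056 − 3(65.78) = 858.3
  F: 0 + 1(65.78) = 65.78
  E: 0 + 3(65.78) = 197.3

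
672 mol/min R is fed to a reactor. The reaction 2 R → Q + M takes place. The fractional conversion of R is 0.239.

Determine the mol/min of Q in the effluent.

80.3 mol/min

R reacted = 0.239 × 672 = 160.6 mol/min; ν_R = −2, so ξ = 160.6/2 = 80.3 mol/min.
Outlet amounts (n = n₀ + ν ξ):
  R: 672 − 2(80.3) = 511.4
  Q: 0 + 1(80.3) = 80.3
  M: 0 + 1(80.3) = 80.3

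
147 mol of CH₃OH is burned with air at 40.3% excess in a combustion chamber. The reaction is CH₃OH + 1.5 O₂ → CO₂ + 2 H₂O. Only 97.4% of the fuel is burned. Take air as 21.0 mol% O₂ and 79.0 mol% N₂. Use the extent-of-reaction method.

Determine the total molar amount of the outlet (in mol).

Stoichiometric O₂ = 1.5 × 147 = 220.5 mol; O₂ fed = 220.5 × 1.403 = 309.4 mol.
N₂ fed = 309.4 × 79/21 = 1164 mol.
Fuel reacted = 0.974 × 147 → ξ = 143.2 mol.
Outlet (n = n₀ + ν ξ):
  CH₃OH: 147 − 1(143.2) = 3.822
  O₂: 309.4 − 1.5(143.2) = 94.59
  N₂: 1164 (inert)
  CO₂: 0 + 1(143.2) = 143.2
  H₂O: 0 + 2(143.2) = 286.4
Total out = 3.822 + 94.59 + 1164 + 143.2 + 286.4 = 1692 mol.

1690 mol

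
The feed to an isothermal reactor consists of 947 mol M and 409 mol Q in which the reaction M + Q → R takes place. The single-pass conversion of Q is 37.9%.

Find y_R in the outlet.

Q reacted = 0.379 × 409 = 155 mol; ν_Q = −1, so ξ = 155/1 = 155 mol.
Outlet amounts (n = n₀ + ν ξ):
  M: 947 − 1(155) = 792
  Q: 409 − 1(155) = 254
  R: 0 + 1(155) = 155
Total out = 1201 mol; y_R = 155 / 1201 = 0.1291.

0.129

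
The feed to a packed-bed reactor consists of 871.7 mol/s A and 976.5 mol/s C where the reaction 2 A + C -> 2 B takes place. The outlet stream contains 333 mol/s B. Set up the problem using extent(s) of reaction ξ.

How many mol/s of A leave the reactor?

For B: n = n₀ + 2ξ → 333 = 0 + 2ξ, giving ξ = 166.5 mol/s.
Outlet amounts (n = n₀ + ν ξ):
  A: 871.7 − 2(166.5) = 538.7
  C: 976.5 − 1(166.5) = 810
  B: 0 + 2(166.5) = 333

539 mol/s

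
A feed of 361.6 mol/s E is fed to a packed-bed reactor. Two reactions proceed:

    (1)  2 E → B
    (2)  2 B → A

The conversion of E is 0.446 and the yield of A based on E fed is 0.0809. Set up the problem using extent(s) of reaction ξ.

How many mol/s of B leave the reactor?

Conversion of E: E consumed = 2ξ₁ = 0.446 × 361.6 → ξ₁ = 80.64 mol/s.
Yield of A: 1ξ₂ / 361.6 = 0.0809 → ξ₂ = 29.25 mol/s.
Outlet amounts (n = n₀ + Σ ν·ξ):
  E: 361.6 − 2(80.64) = 200.3
  B: 0 + 1(80.64) − 2(29.25) = 22.13
  A: 0 + 1(29.25) = 29.25

22.1 mol/s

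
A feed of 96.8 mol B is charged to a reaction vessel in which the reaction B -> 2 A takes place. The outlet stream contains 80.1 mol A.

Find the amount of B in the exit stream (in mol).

56.8 mol

For A: n = n₀ + 2ξ → 80.1 = 0 + 2ξ, giving ξ = 40.05 mol.
Outlet amounts (n = n₀ + ν ξ):
  B: 96.8 − 1(40.05) = 56.75
  A: 0 + 2(40.05) = 80.1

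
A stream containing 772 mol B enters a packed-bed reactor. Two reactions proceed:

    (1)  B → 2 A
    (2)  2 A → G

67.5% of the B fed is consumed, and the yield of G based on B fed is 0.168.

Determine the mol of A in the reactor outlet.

Conversion of B: B consumed = 1ξ₁ = 0.675 × 772 → ξ₁ = 521.1 mol.
Yield of G: 1ξ₂ / 772 = 0.168 → ξ₂ = 129.7 mol.
Outlet amounts (n = n₀ + Σ ν·ξ):
  B: 772 − 1(521.1) = 250.9
  A: 0 + 2(521.1) − 2(129.7) = 782.8
  G: 0 + 1(129.7) = 129.7

783 mol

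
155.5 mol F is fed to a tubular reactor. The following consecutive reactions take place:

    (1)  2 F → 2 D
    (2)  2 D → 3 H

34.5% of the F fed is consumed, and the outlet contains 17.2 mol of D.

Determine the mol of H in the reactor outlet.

54.7 mol

Conversion of F: F consumed = 2ξ₁ = 0.345 × 155.5 → ξ₁ = 26.82 mol.
D balance: n_D = 0 + 2ξ₁ − 2ξ₂ = 17.2 → ξ₂ = (2·26.82 − 17.2)/2 = 18.22 mol.
Outlet amounts (n = n₀ + Σ ν·ξ):
  F: 155.5 − 2(26.82) = 101.9
  D: 0 + 2(26.82) − 2(18.22) = 17.2
  H: 0 + 3(18.22) = 54.67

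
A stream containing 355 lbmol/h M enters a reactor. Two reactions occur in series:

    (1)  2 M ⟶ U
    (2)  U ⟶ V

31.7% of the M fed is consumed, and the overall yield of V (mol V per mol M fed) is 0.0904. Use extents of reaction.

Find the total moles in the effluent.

Conversion of M: M consumed = 2ξ₁ = 0.317 × 355 → ξ₁ = 56.27 lbmol/h.
Yield of V: 1ξ₂ / 355 = 0.0904 → ξ₂ = 32.09 lbmol/h.
Outlet amounts (n = n₀ + Σ ν·ξ):
  M: 355 − 2(56.27) = 242.5
  U: 0 + 1(56.27) − 1(32.09) = 24.18
  V: 0 + 1(32.09) = 32.09
Total out = 242.5 + 24.18 + 32.09 = 298.7 lbmol/h.

299 lbmol/h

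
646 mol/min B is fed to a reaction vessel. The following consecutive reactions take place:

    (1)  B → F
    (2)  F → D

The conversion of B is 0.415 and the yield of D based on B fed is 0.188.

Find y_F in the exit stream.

0.227

Conversion of B: B consumed = 1ξ₁ = 0.415 × 646 → ξ₁ = 268.1 mol/min.
Yield of D: 1ξ₂ / 646 = 0.188 → ξ₂ = 121.4 mol/min.
Outlet amounts (n = n₀ + Σ ν·ξ):
  B: 646 − 1(268.1) = 377.9
  F: 0 + 1(268.1) − 1(121.4) = 146.6
  D: 0 + 1(121.4) = 121.4
Total out = 646 mol/min; y_F = 146.6 / 646 = 0.227.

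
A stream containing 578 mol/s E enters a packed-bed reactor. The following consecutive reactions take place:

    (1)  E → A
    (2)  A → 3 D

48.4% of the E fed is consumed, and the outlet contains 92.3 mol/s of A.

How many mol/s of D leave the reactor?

562 mol/s

Conversion of E: E consumed = 1ξ₁ = 0.484 × 578 → ξ₁ = 279.8 mol/s.
A balance: n_A = 0 + 1ξ₁ − 1ξ₂ = 92.3 → ξ₂ = (1·279.8 − 92.3)/1 = 187.5 mol/s.
Outlet amounts (n = n₀ + Σ ν·ξ):
  E: 578 − 1(279.8) = 298.2
  A: 0 + 1(279.8) − 1(187.5) = 92.3
  D: 0 + 3(187.5) = 562.4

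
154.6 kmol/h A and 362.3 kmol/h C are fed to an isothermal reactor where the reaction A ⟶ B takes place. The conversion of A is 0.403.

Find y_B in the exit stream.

A reacted = 0.403 × 154.6 = 62.3 kmol/h; ν_A = −1, so ξ = 62.3/1 = 62.3 kmol/h.
Outlet amounts (n = n₀ + ν ξ):
  A: 154.6 − 1(62.3) = 92.3
  B: 0 + 1(62.3) = 62.3
  C: 362.3 (inert)
Total out = 516.9 kmol/h; y_B = 62.3 / 516.9 = 0.1205.

0.121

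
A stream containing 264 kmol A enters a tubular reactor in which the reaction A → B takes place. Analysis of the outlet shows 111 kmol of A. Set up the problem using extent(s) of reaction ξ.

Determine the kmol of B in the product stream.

For A: n = n₀ − 1ξ → 111 = 264 − 1ξ, giving ξ = 153 kmol.
Outlet amounts (n = n₀ + ν ξ):
  A: 264 − 1(153) = 111
  B: 0 + 1(153) = 153

153 kmol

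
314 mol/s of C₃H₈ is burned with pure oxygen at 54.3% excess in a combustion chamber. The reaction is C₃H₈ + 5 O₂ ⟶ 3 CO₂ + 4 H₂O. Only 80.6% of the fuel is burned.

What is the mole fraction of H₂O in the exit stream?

Stoichiometric O₂ = 5 × 314 = 1570 mol/s; O₂ fed = 1570 × 1.543 = 2423 mol/s.
Fuel reacted = 0.806 × 314 → ξ = 253.1 mol/s.
Outlet (n = n₀ + ν ξ):
  C₃H₈: 314 − 1(253.1) = 60.92
  O₂: 2423 − 5(253.1) = 1157
  CO₂: 0 + 3(253.1) = 759.3
  H₂O: 0 + 4(253.1) = 1012
Total out = 2990 mol/s; y_H₂O = 1012 / 2990 = 0.3386.

0.339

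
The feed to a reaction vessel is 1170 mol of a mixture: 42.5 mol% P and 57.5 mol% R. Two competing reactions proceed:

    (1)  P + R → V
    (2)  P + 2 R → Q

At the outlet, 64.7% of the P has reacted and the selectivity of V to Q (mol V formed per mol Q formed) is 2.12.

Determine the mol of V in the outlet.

219 mol

Conversion of P: P consumed = 0.647 × 497.2 = 321.7 mol = 1ξ₁ + 1ξ₂.
Selectivity: 1ξ₁ / (1ξ₂) = 2.12 → ξ₁ = 2.12 ξ₂.
Substitute: (1·2.12 + 1) ξ₂ = 321.7 → ξ₂ = 103.1 mol, ξ₁ = 218.6 mol.
Outlet amounts (n = n₀ + Σ ν·ξ):
  P: 497.2 − 1(218.6) − 1(103.1) = 175.5
  R: 672.8 − 1(218.6) − 2(103.1) = 247.9
  V: 0 + 1(218.6) = 218.6
  Q: 0 + 1(103.1) = 103.1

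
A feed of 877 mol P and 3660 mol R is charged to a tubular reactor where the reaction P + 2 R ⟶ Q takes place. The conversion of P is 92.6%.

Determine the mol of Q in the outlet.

P reacted = 0.926 × 877 = 812.1 mol; ν_P = −1, so ξ = 812.1/1 = 812.1 mol.
Outlet amounts (n = n₀ + ν ξ):
  P: 877 − 1(812.1) = 64.9
  R: 3660 − 2(812.1) = 2036
  Q: 0 + 1(812.1) = 812.1

812 mol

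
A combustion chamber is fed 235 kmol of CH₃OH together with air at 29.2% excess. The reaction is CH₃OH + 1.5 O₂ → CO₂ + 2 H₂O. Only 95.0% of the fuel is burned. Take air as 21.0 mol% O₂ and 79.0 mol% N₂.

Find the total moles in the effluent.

Stoichiometric O₂ = 1.5 × 235 = 352.5 kmol; O₂ fed = 352.5 × 1.292 = 455.4 kmol.
N₂ fed = 455.4 × 79/21 = 1713 kmol.
Fuel reacted = 0.95 × 235 → ξ = 223.2 kmol.
Outlet (n = n₀ + ν ξ):
  CH₃OH: 235 − 1(223.2) = 11.75
  O₂: 455.4 − 1.5(223.2) = 120.6
  N₂: 1713 (inert)
  CO₂: 0 + 1(223.2) = 223.2
  H₂O: 0 + 2(223.2) = 446.5
Total out = 11.75 + 120.6 + 1713 + 223.2 + 446.5 = 2515 kmol.

2520 kmol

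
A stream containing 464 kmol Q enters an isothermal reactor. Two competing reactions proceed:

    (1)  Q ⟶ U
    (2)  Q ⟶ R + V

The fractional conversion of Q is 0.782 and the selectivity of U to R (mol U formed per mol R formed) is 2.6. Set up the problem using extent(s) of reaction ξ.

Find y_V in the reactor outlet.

0.178

Conversion of Q: Q consumed = 0.782 × 464 = 362.8 kmol = 1ξ₁ + 1ξ₂.
Selectivity: 1ξ₁ / (1ξ₂) = 2.6 → ξ₁ = 2.6 ξ₂.
Substitute: (1·2.6 + 1) ξ₂ = 362.8 → ξ₂ = 100.8 kmol, ξ₁ = 262.1 kmol.
Outlet amounts (n = n₀ + Σ ν·ξ):
  Q: 464 − 1(262.1) − 1(100.8) = 101.2
  U: 0 + 1(262.1) = 262.1
  R: 0 + 1(100.8) = 100.8
  V: 0 + 1(100.8) = 100.8
Total out = 564.8 kmol; y_V = 100.8 / 564.8 = 0.1785.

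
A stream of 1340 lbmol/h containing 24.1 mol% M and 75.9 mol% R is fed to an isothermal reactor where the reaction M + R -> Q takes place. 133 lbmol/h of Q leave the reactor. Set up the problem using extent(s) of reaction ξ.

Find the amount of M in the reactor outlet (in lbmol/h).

For Q: n = n₀ + 1ξ → 133 = 0 + 1ξ, giving ξ = 133 lbmol/h.
Outlet amounts (n = n₀ + ν ξ):
  M: 322.9 − 1(133) = 189.9
  R: 1017 − 1(133) = 884.1
  Q: 0 + 1(133) = 133

190 lbmol/h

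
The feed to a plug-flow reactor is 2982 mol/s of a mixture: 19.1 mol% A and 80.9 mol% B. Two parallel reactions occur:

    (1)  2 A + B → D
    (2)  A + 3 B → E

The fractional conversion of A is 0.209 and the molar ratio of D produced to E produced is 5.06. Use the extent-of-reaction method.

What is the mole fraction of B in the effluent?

Conversion of A: A consumed = 0.209 × 569.6 = 119 mol/s = 2ξ₁ + 1ξ₂.
Selectivity: 1ξ₁ / (1ξ₂) = 5.06 → ξ₁ = 5.06 ξ₂.
Substitute: (2·5.06 + 1) ξ₂ = 119 → ξ₂ = 10.7 mol/s, ξ₁ = 54.17 mol/s.
Outlet amounts (n = n₀ + Σ ν·ξ):
  A: 569.6 − 2(54.17) − 1(10.7) = 450.5
  B: 2412 − 1(54.17) − 3(10.7) = 2326
  D: 0 + 1(54.17) = 54.17
  E: 0 + 1(10.7) = 10.7
Total out = 2842 mol/s; y_B = 2326 / 2842 = 0.8186.

0.819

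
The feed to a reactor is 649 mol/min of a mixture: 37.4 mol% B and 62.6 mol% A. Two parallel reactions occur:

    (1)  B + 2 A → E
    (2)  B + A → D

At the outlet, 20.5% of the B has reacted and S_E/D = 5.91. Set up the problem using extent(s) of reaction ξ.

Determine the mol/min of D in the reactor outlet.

7.2 mol/min

Conversion of B: B consumed = 0.205 × 242.7 = 49.76 mol/min = 1ξ₁ + 1ξ₂.
Selectivity: 1ξ₁ / (1ξ₂) = 5.91 → ξ₁ = 5.91 ξ₂.
Substitute: (1·5.91 + 1) ξ₂ = 49.76 → ξ₂ = 7.201 mol/min, ξ₁ = 42.56 mol/min.
Outlet amounts (n = n₀ + Σ ν·ξ):
  B: 242.7 − 1(42.56) − 1(7.201) = 193
  A: 406.3 − 2(42.56) − 1(7.201) = 314
  E: 0 + 1(42.56) = 42.56
  D: 0 + 1(7.201) = 7.201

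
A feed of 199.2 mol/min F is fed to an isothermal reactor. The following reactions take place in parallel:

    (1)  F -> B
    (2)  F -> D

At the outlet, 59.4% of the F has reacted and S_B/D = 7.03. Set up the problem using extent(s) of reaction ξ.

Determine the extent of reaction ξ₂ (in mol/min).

ξ₂ = 14.7 mol/min

Conversion of F: F consumed = 0.594 × 199.2 = 118.3 mol/min = 1ξ₁ + 1ξ₂.
Selectivity: 1ξ₁ / (1ξ₂) = 7.03 → ξ₁ = 7.03 ξ₂.
Substitute: (1·7.03 + 1) ξ₂ = 118.3 → ξ₂ = 14.74 mol/min, ξ₁ = 103.6 mol/min.
Outlet amounts (n = n₀ + Σ ν·ξ):
  F: 199.2 − 1(103.6) − 1(14.74) = 80.88
  B: 0 + 1(103.6) = 103.6
  D: 0 + 1(14.74) = 14.74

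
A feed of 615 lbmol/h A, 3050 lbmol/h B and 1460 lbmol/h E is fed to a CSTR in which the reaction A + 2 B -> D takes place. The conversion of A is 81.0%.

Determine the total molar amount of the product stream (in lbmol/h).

4130 lbmol/h

A reacted = 0.81 × 615 = 498.2 lbmol/h; ν_A = −1, so ξ = 498.2/1 = 498.2 lbmol/h.
Outlet amounts (n = n₀ + ν ξ):
  A: 615 − 1(498.2) = 116.8
  B: 3050 − 2(498.2) = 2054
  D: 0 + 1(498.2) = 498.2
  E: 1460 (inert)
Total out = 116.8 + 2054 + 498.2 + 1460 = 4129 lbmol/h.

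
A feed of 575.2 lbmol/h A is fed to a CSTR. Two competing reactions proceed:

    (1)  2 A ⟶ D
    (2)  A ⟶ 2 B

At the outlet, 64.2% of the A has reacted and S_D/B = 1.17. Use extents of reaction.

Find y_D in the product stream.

Conversion of A: A consumed = 0.642 × 575.2 = 369.3 lbmol/h = 2ξ₁ + 1ξ₂.
Selectivity: 1ξ₁ / (2ξ₂) = 1.17 → ξ₁ = 2.34 ξ₂.
Substitute: (2·2.34 + 1) ξ₂ = 369.3 → ξ₂ = 65.01 lbmol/h, ξ₁ = 152.1 lbmol/h.
Outlet amounts (n = n₀ + Σ ν·ξ):
  A: 575.2 − 2(152.1) − 1(65.01) = 205.9
  D: 0 + 1(152.1) = 152.1
  B: 0 + 2(65.01) = 130
Total out = 488.1 lbmol/h; y_D = 152.1 / 488.1 = 0.3117.

0.312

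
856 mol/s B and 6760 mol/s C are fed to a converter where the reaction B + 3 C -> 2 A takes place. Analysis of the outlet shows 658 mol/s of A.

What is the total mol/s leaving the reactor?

For A: n = n₀ + 2ξ → 658 = 0 + 2ξ, giving ξ = 329 mol/s.
Outlet amounts (n = n₀ + ν ξ):
  B: 856 − 1(329) = 527
  C: 6760 − 3(329) = 5773
  A: 0 + 2(329) = 658
Total out = 527 + 5773 + 658 = 6958 mol/s.

6960 mol/s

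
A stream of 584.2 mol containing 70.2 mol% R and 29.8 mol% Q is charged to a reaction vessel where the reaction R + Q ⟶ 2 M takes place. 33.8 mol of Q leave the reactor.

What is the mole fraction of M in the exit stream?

For Q: n = n₀ − 1ξ → 33.8 = 174.1 − 1ξ, giving ξ = 140.3 mol.
Outlet amounts (n = n₀ + ν ξ):
  R: 410.1 − 1(140.3) = 269.8
  Q: 174.1 − 1(140.3) = 33.8
  M: 0 + 2(140.3) = 280.6
Total out = 584.2 mol; y_M = 280.6 / 584.2 = 0.4803.

0.48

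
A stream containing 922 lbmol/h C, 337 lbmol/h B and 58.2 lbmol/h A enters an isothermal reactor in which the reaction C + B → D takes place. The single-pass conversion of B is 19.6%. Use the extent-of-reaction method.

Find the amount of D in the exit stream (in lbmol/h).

B reacted = 0.196 × 337 = 66.05 lbmol/h; ν_B = −1, so ξ = 66.05/1 = 66.05 lbmol/h.
Outlet amounts (n = n₀ + ν ξ):
  C: 922 − 1(66.05) = 855.9
  B: 337 − 1(66.05) = 270.9
  D: 0 + 1(66.05) = 66.05
  A: 58.2 (inert)

66.1 lbmol/h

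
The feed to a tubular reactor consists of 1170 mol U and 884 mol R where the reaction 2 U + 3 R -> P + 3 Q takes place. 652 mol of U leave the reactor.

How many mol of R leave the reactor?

For U: n = n₀ − 2ξ → 652 = 1170 − 2ξ, giving ξ = 259 mol.
Outlet amounts (n = n₀ + ν ξ):
  U: 1170 − 2(259) = 652
  R: 884 − 3(259) = 107
  P: 0 + 1(259) = 259
  Q: 0 + 3(259) = 777

107 mol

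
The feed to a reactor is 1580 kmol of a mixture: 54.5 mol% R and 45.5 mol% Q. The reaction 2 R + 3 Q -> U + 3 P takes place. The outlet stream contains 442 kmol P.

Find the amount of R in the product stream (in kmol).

For P: n = n₀ + 3ξ → 442 = 0 + 3ξ, giving ξ = 147.3 kmol.
Outlet amounts (n = n₀ + ν ξ):
  R: 861.1 − 2(147.3) = 566.4
  Q: 718.9 − 3(147.3) = 276.9
  U: 0 + 1(147.3) = 147.3
  P: 0 + 3(147.3) = 442

566 kmol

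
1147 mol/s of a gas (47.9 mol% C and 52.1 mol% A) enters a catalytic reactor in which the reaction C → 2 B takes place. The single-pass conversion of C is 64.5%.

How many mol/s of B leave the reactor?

C reacted = 0.645 × 549.4 = 354.4 mol/s; ν_C = −1, so ξ = 354.4/1 = 354.4 mol/s.
Outlet amounts (n = n₀ + ν ξ):
  C: 549.4 − 1(354.4) = 195
  B: 0 + 2(354.4) = 708.7
  A: 597.6 (inert)

709 mol/s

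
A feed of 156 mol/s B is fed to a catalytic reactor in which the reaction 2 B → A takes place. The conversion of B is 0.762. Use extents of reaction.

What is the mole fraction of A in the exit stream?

0.616

B reacted = 0.762 × 156 = 118.9 mol/s; ν_B = −2, so ξ = 118.9/2 = 59.44 mol/s.
Outlet amounts (n = n₀ + ν ξ):
  B: 156 − 2(59.44) = 37.13
  A: 0 + 1(59.44) = 59.44
Total out = 96.56 mol/s; y_A = 59.44 / 96.56 = 0.6155.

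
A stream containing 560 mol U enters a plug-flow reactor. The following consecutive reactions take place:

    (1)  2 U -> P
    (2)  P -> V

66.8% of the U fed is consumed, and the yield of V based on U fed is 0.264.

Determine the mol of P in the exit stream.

39.2 mol

Conversion of U: U consumed = 2ξ₁ = 0.668 × 560 → ξ₁ = 187 mol.
Yield of V: 1ξ₂ / 560 = 0.264 → ξ₂ = 147.8 mol.
Outlet amounts (n = n₀ + Σ ν·ξ):
  U: 560 − 2(187) = 185.9
  P: 0 + 1(187) − 1(147.8) = 39.2
  V: 0 + 1(147.8) = 147.8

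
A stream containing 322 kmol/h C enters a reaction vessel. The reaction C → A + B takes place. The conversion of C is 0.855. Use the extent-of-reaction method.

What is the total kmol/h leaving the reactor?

C reacted = 0.855 × 322 = 275.3 kmol/h; ν_C = −1, so ξ = 275.3/1 = 275.3 kmol/h.
Outlet amounts (n = n₀ + ν ξ):
  C: 322 − 1(275.3) = 46.69
  A: 0 + 1(275.3) = 275.3
  B: 0 + 1(275.3) = 275.3
Total out = 46.69 + 275.3 + 275.3 = 597.3 kmol/h.

597 kmol/h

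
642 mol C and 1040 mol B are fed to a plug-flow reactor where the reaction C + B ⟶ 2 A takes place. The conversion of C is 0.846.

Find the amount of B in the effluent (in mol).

C reacted = 0.846 × 642 = 543.1 mol; ν_C = −1, so ξ = 543.1/1 = 543.1 mol.
Outlet amounts (n = n₀ + ν ξ):
  C: 642 − 1(543.1) = 98.87
  B: 1040 − 1(543.1) = 496.9
  A: 0 + 2(543.1) = 1086

497 mol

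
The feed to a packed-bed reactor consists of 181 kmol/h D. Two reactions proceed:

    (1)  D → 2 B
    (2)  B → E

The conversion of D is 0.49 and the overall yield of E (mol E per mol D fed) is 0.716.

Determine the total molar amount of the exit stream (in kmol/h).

Conversion of D: D consumed = 1ξ₁ = 0.49 × 181 → ξ₁ = 88.69 kmol/h.
Yield of E: 1ξ₂ / 181 = 0.716 → ξ₂ = 129.6 kmol/h.
Outlet amounts (n = n₀ + Σ ν·ξ):
  D: 181 − 1(88.69) = 92.31
  B: 0 + 2(88.69) − 1(129.6) = 47.78
  E: 0 + 1(129.6) = 129.6
Total out = 92.31 + 47.78 + 129.6 = 269.7 kmol/h.

270 kmol/h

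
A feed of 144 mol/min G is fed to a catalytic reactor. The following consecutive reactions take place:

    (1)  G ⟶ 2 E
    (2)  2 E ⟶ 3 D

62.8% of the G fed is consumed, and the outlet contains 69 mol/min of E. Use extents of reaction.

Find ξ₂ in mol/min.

Conversion of G: G consumed = 1ξ₁ = 0.628 × 144 → ξ₁ = 90.43 mol/min.
E balance: n_E = 0 + 2ξ₁ − 2ξ₂ = 69 → ξ₂ = (2·90.43 − 69)/2 = 55.93 mol/min.
Outlet amounts (n = n₀ + Σ ν·ξ):
  G: 144 − 1(90.43) = 53.57
  E: 0 + 2(90.43) − 2(55.93) = 69
  D: 0 + 3(55.93) = 167.8

ξ₂ = 55.9 mol/min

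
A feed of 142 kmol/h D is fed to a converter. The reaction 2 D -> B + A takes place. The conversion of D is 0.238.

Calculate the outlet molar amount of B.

D reacted = 0.238 × 142 = 33.8 kmol/h; ν_D = −2, so ξ = 33.8/2 = 16.9 kmol/h.
Outlet amounts (n = n₀ + ν ξ):
  D: 142 − 2(16.9) = 108.2
  B: 0 + 1(16.9) = 16.9
  A: 0 + 1(16.9) = 16.9

16.9 kmol/h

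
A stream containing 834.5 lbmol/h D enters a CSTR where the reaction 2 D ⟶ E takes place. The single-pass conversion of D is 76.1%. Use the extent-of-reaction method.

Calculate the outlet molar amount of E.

318 lbmol/h

D reacted = 0.761 × 834.5 = 635.1 lbmol/h; ν_D = −2, so ξ = 635.1/2 = 317.5 lbmol/h.
Outlet amounts (n = n₀ + ν ξ):
  D: 834.5 − 2(317.5) = 199.4
  E: 0 + 1(317.5) = 317.5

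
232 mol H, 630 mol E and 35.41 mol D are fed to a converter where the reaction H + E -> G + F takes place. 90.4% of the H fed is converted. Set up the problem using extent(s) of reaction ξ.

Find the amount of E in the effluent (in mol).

420 mol

H reacted = 0.904 × 232 = 209.7 mol; ν_H = −1, so ξ = 209.7/1 = 209.7 mol.
Outlet amounts (n = n₀ + ν ξ):
  H: 232 − 1(209.7) = 22.27
  E: 630 − 1(209.7) = 420.3
  G: 0 + 1(209.7) = 209.7
  F: 0 + 1(209.7) = 209.7
  D: 35.41 (inert)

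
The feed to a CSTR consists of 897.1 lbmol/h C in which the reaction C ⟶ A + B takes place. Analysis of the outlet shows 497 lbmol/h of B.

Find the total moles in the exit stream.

For B: n = n₀ + 1ξ → 497 = 0 + 1ξ, giving ξ = 497 lbmol/h.
Outlet amounts (n = n₀ + ν ξ):
  C: 897.1 − 1(497) = 400.1
  A: 0 + 1(497) = 497
  B: 0 + 1(497) = 497
Total out = 400.1 + 497 + 497 = 1394 lbmol/h.

1390 lbmol/h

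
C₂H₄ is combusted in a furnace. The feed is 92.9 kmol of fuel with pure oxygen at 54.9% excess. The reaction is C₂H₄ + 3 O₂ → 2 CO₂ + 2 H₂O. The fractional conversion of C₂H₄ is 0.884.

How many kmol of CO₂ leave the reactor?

Stoichiometric O₂ = 3 × 92.9 = 278.7 kmol; O₂ fed = 278.7 × 1.549 = 431.7 kmol.
Fuel reacted = 0.884 × 92.9 → ξ = 82.12 kmol.
Outlet (n = n₀ + ν ξ):
  C₂H₄: 92.9 − 1(82.12) = 10.78
  O₂: 431.7 − 3(82.12) = 185.3
  CO₂: 0 + 2(82.12) = 164.2
  H₂O: 0 + 2(82.12) = 164.2

164 kmol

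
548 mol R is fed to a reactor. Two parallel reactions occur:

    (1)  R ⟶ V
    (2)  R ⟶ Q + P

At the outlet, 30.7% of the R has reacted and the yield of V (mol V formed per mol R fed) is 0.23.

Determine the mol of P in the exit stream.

Yield of V: 1ξ₁ / 548 = 0.23 → ξ₁ = 126 mol.
Conversion of R: 1ξ₁ + 1ξ₂ = 0.307 × 548 = 168.2 → ξ₂ = 42.2 mol.
Outlet amounts (n = n₀ + Σ ν·ξ):
  R: 548 − 1(126) − 1(42.2) = 379.8
  V: 0 + 1(126) = 126
  Q: 0 + 1(42.2) = 42.2
  P: 0 + 1(42.2) = 42.2

42.2 mol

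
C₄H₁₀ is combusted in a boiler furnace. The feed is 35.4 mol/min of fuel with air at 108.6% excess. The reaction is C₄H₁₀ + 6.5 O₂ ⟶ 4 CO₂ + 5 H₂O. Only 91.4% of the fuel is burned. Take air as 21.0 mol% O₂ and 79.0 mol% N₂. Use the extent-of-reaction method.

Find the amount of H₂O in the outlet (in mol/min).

Stoichiometric O₂ = 6.5 × 35.4 = 230.1 mol/min; O₂ fed = 230.1 × 2.086 = 480 mol/min.
N₂ fed = 480 × 79/21 = 1806 mol/min.
Fuel reacted = 0.914 × 35.4 → ξ = 32.36 mol/min.
Outlet (n = n₀ + ν ξ):
  C₄H₁₀: 35.4 − 1(32.36) = 3.044
  O₂: 480 − 6.5(32.36) = 269.7
  N₂: 1806 (inert)
  CO₂: 0 + 4(32.36) = 129.4
  H₂O: 0 + 5(32.36) = 161.8

162 mol/min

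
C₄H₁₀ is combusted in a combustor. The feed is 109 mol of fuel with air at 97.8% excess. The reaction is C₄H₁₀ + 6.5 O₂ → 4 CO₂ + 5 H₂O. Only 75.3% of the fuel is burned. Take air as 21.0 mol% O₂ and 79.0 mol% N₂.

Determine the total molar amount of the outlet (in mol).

Stoichiometric O₂ = 6.5 × 109 = 708.5 mol; O₂ fed = 708.5 × 1.978 = 1401 mol.
N₂ fed = 1401 × 79/21 = 5272 mol.
Fuel reacted = 0.753 × 109 → ξ = 82.08 mol.
Outlet (n = n₀ + ν ξ):
  C₄H₁₀: 109 − 1(82.08) = 26.92
  O₂: 1401 − 6.5(82.08) = 867.9
  N₂: 5272 (inert)
  CO₂: 0 + 4(82.08) = 328.3
  H₂O: 0 + 5(82.08) = 410.4
Total out = 26.92 + 867.9 + 5272 + 328.3 + 410.4 = 6906 mol.

6910 mol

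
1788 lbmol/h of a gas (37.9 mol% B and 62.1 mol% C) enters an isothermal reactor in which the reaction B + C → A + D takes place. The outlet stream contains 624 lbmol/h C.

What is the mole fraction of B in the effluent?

For C: n = n₀ − 1ξ → 624 = 1110 − 1ξ, giving ξ = 486.3 lbmol/h.
Outlet amounts (n = n₀ + ν ξ):
  B: 677.7 − 1(486.3) = 191.3
  C: 1110 − 1(486.3) = 624
  A: 0 + 1(486.3) = 486.3
  D: 0 + 1(486.3) = 486.3
Total out = 1788 lbmol/h; y_B = 191.3 / 1788 = 0.107.

0.107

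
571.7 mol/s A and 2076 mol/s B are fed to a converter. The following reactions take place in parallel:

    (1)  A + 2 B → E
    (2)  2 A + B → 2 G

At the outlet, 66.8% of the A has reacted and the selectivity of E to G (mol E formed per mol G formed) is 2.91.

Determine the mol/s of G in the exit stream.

97.7 mol/s

Conversion of A: A consumed = 0.668 × 571.7 = 381.9 mol/s = 1ξ₁ + 2ξ₂.
Selectivity: 1ξ₁ / (2ξ₂) = 2.91 → ξ₁ = 5.82 ξ₂.
Substitute: (1·5.82 + 2) ξ₂ = 381.9 → ξ₂ = 48.84 mol/s, ξ₁ = 284.2 mol/s.
Outlet amounts (n = n₀ + Σ ν·ξ):
  A: 571.7 − 1(284.2) − 2(48.84) = 189.8
  B: 2076 − 2(284.2) − 1(48.84) = 1459
  E: 0 + 1(284.2) = 284.2
  G: 0 + 2(48.84) = 97.67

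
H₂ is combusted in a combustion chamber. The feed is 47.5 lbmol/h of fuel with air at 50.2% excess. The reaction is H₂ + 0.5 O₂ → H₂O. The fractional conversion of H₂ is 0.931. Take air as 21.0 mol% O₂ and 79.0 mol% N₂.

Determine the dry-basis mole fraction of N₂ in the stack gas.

Stoichiometric O₂ = 0.5 × 47.5 = 23.75 lbmol/h; O₂ fed = 23.75 × 1.502 = 35.67 lbmol/h.
N₂ fed = 35.67 × 79/21 = 134.2 lbmol/h.
Fuel reacted = 0.931 × 47.5 → ξ = 44.22 lbmol/h.
Outlet (n = n₀ + ν ξ):
  H₂: 47.5 − 1(44.22) = 3.277
  O₂: 35.67 − 0.5(44.22) = 13.56
  N₂: 134.2 (inert)
  H₂O: 0 + 1(44.22) = 44.22
Dry total = 151 lbmol/h; y_N₂ (dry) = 134.2 / 151 = 0.8885.

0.889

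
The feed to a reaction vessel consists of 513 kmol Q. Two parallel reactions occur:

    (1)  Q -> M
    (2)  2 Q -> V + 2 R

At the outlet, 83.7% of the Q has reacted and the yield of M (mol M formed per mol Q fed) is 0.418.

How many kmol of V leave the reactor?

Yield of M: 1ξ₁ / 513 = 0.418 → ξ₁ = 214.4 kmol.
Conversion of Q: 1ξ₁ + 2ξ₂ = 0.837 × 513 = 429.4 → ξ₂ = 107.5 kmol.
Outlet amounts (n = n₀ + Σ ν·ξ):
  Q: 513 − 1(214.4) − 2(107.5) = 83.62
  M: 0 + 1(214.4) = 214.4
  V: 0 + 1(107.5) = 107.5
  R: 0 + 2(107.5) = 214.9

107 kmol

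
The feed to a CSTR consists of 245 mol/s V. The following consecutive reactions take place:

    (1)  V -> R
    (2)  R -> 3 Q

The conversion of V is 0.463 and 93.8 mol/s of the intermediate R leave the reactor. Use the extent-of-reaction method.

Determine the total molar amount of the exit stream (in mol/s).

Conversion of V: V consumed = 1ξ₁ = 0.463 × 245 → ξ₁ = 113.4 mol/s.
R balance: n_R = 0 + 1ξ₁ − 1ξ₂ = 93.8 → ξ₂ = (1·113.4 − 93.8)/1 = 19.64 mol/s.
Outlet amounts (n = n₀ + Σ ν·ξ):
  V: 245 − 1(113.4) = 131.6
  R: 0 + 1(113.4) − 1(19.64) = 93.8
  Q: 0 + 3(19.64) = 58.91
Total out = 131.6 + 93.8 + 58.91 = 284.3 mol/s.

284 mol/s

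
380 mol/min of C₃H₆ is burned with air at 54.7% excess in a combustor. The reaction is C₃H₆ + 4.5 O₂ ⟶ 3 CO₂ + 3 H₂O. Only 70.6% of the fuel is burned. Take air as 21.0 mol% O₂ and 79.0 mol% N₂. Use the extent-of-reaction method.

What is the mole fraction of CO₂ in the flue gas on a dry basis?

Stoichiometric O₂ = 4.5 × 380 = 1710 mol/min; O₂ fed = 1710 × 1.547 = 2645 mol/min.
N₂ fed = 2645 × 79/21 = 9952 mol/min.
Fuel reacted = 0.706 × 380 → ξ = 268.3 mol/min.
Outlet (n = n₀ + ν ξ):
  C₃H₆: 380 − 1(268.3) = 111.7
  O₂: 2645 − 4.5(268.3) = 1438
  N₂: 9952 (inert)
  CO₂: 0 + 3(268.3) = 804.8
  H₂O: 0 + 3(268.3) = 804.8
Dry total = 12310 mol/min; y_CO₂ (dry) = 804.8 / 12310 = 0.0654.

0.0654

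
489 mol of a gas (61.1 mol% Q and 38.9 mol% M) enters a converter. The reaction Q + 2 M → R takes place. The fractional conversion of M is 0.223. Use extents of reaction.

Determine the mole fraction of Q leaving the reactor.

M reacted = 0.223 × 190.2 = 42.42 mol; ν_M = −2, so ξ = 42.42/2 = 21.21 mol.
Outlet amounts (n = n₀ + ν ξ):
  Q: 298.8 − 1(21.21) = 277.6
  M: 190.2 − 2(21.21) = 147.8
  R: 0 + 1(21.21) = 21.21
Total out = 446.6 mol; y_Q = 277.6 / 446.6 = 0.6215.

0.622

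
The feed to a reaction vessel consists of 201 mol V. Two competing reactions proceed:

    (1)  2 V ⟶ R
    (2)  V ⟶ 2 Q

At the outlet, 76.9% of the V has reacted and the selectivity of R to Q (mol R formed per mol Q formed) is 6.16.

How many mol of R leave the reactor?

74.3 mol

Conversion of V: V consumed = 0.769 × 201 = 154.6 mol = 2ξ₁ + 1ξ₂.
Selectivity: 1ξ₁ / (2ξ₂) = 6.16 → ξ₁ = 12.32 ξ₂.
Substitute: (2·12.32 + 1) ξ₂ = 154.6 → ξ₂ = 6.028 mol, ξ₁ = 74.27 mol.
Outlet amounts (n = n₀ + Σ ν·ξ):
  V: 201 − 2(74.27) − 1(6.028) = 46.43
  R: 0 + 1(74.27) = 74.27
  Q: 0 + 2(6.028) = 12.06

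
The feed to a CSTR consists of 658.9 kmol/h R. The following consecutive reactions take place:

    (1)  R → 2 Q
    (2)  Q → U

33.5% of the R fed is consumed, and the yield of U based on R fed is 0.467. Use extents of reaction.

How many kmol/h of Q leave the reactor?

Conversion of R: R consumed = 1ξ₁ = 0.335 × 658.9 → ξ₁ = 220.7 kmol/h.
Yield of U: 1ξ₂ / 658.9 = 0.467 → ξ₂ = 307.7 kmol/h.
Outlet amounts (n = n₀ + Σ ν·ξ):
  R: 658.9 − 1(220.7) = 438.2
  Q: 0 + 2(220.7) − 1(307.7) = 133.8
  U: 0 + 1(307.7) = 307.7

134 kmol/h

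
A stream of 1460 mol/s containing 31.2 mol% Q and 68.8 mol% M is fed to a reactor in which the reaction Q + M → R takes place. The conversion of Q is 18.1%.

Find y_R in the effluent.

Q reacted = 0.181 × 455.5 = 82.45 mol/s; ν_Q = −1, so ξ = 82.45/1 = 82.45 mol/s.
Outlet amounts (n = n₀ + ν ξ):
  Q: 455.5 − 1(82.45) = 373.1
  M: 1004 − 1(82.45) = 922
  R: 0 + 1(82.45) = 82.45
Total out = 1378 mol/s; y_R = 82.45 / 1378 = 0.05985.

0.0599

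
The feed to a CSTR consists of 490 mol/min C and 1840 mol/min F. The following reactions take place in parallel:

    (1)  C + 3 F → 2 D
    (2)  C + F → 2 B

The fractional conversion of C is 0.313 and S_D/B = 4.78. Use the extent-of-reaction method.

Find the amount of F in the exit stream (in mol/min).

1430 mol/min

Conversion of C: C consumed = 0.313 × 490 = 153.4 mol/min = 1ξ₁ + 1ξ₂.
Selectivity: 2ξ₁ / (2ξ₂) = 4.78 → ξ₁ = 4.78 ξ₂.
Substitute: (1·4.78 + 1) ξ₂ = 153.4 → ξ₂ = 26.53 mol/min, ξ₁ = 126.8 mol/min.
Outlet amounts (n = n₀ + Σ ν·ξ):
  C: 490 − 1(126.8) − 1(26.53) = 336.6
  F: 1840 − 3(126.8) − 1(26.53) = 1433
  D: 0 + 2(126.8) = 253.7
  B: 0 + 2(26.53) = 53.07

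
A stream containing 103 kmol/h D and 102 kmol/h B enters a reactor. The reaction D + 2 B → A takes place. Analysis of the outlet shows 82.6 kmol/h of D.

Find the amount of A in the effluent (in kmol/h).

20.4 kmol/h

For D: n = n₀ − 1ξ → 82.6 = 103 − 1ξ, giving ξ = 20.4 kmol/h.
Outlet amounts (n = n₀ + ν ξ):
  D: 103 − 1(20.4) = 82.6
  B: 102 − 2(20.4) = 61.2
  A: 0 + 1(20.4) = 20.4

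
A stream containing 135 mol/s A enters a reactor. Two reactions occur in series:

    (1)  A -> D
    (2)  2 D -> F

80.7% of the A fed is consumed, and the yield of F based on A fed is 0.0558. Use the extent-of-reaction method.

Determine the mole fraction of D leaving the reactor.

0.736

Conversion of A: A consumed = 1ξ₁ = 0.807 × 135 → ξ₁ = 108.9 mol/s.
Yield of F: 1ξ₂ / 135 = 0.0558 → ξ₂ = 7.533 mol/s.
Outlet amounts (n = n₀ + Σ ν·ξ):
  A: 135 − 1(108.9) = 26.05
  D: 0 + 1(108.9) − 2(7.533) = 93.88
  F: 0 + 1(7.533) = 7.533
Total out = 127.5 mol/s; y_D = 93.88 / 127.5 = 0.7365.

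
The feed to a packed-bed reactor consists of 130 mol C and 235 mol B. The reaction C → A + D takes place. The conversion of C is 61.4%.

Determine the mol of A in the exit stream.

79.8 mol

C reacted = 0.614 × 130 = 79.82 mol; ν_C = −1, so ξ = 79.82/1 = 79.82 mol.
Outlet amounts (n = n₀ + ν ξ):
  C: 130 − 1(79.82) = 50.18
  A: 0 + 1(79.82) = 79.82
  D: 0 + 1(79.82) = 79.82
  B: 235 (inert)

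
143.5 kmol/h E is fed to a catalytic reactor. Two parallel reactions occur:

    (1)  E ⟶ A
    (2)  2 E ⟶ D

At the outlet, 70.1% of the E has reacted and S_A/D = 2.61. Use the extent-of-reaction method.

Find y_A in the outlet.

0.468

Conversion of E: E consumed = 0.701 × 143.5 = 100.6 kmol/h = 1ξ₁ + 2ξ₂.
Selectivity: 1ξ₁ / (1ξ₂) = 2.61 → ξ₁ = 2.61 ξ₂.
Substitute: (1·2.61 + 2) ξ₂ = 100.6 → ξ₂ = 21.82 kmol/h, ξ₁ = 56.95 kmol/h.
Outlet amounts (n = n₀ + Σ ν·ξ):
  E: 143.5 − 1(56.95) − 2(21.82) = 42.91
  A: 0 + 1(56.95) = 56.95
  D: 0 + 1(21.82) = 21.82
Total out = 121.7 kmol/h; y_A = 56.95 / 121.7 = 0.4681.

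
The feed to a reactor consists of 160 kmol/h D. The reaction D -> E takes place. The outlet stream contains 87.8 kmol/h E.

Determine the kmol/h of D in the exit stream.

For E: n = n₀ + 1ξ → 87.8 = 0 + 1ξ, giving ξ = 87.8 kmol/h.
Outlet amounts (n = n₀ + ν ξ):
  D: 160 − 1(87.8) = 72.2
  E: 0 + 1(87.8) = 87.8

72.2 kmol/h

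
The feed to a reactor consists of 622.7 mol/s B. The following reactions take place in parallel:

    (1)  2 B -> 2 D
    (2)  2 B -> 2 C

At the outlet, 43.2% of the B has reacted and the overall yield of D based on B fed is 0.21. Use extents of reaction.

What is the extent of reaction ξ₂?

Yield of D: 2ξ₁ / 622.7 = 0.21 → ξ₁ = 65.38 mol/s.
Conversion of B: 2ξ₁ + 2ξ₂ = 0.432 × 622.7 = 269 → ξ₂ = 69.12 mol/s.
Outlet amounts (n = n₀ + Σ ν·ξ):
  B: 622.7 − 2(65.38) − 2(69.12) = 353.7
  D: 0 + 2(65.38) = 130.8
  C: 0 + 2(69.12) = 138.2

ξ₂ = 69.1 mol/s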